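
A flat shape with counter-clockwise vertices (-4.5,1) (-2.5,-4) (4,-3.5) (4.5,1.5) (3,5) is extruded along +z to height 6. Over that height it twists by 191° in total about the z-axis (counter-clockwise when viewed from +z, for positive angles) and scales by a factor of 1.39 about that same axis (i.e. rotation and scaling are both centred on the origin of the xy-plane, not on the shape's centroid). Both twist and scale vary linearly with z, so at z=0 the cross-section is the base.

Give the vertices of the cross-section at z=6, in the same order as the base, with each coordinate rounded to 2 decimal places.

t = z/height = 6/6 = 1
s = 1 + (scale-1)·z/height = 1 + (1.39-1)·6/6 = 1.390000
θ = twist·z/height = 191°·6/6 = 191.0000° = 3.333579 rad
cos θ = -0.981627, sin θ = -0.190809 (intermediates below are computed at full precision and shown rounded to 5 d.p.)
v1: (-4.5,1) → rotate → (4.60813,-0.12299) → ×s → (6.40530,-0.17095) → (6.41,-0.17)
v2: (-2.5,-4) → rotate → (1.69083,4.40353) → ×s → (2.35026,6.12091) → (2.35,6.12)
v3: (4,-3.5) → rotate → (-4.59434,2.67246) → ×s → (-6.38613,3.71472) → (-6.39,3.71)
v4: (4.5,1.5) → rotate → (-4.13111,-2.33108) → ×s → (-5.74224,-3.24020) → (-5.74,-3.24)
v5: (3,5) → rotate → (-1.99084,-5.48056) → ×s → (-2.76726,-7.61798) → (-2.77,-7.62)

Cross-section at z=6: (6.41,-0.17) (2.35,6.12) (-6.39,3.71) (-5.74,-3.24) (-2.77,-7.62)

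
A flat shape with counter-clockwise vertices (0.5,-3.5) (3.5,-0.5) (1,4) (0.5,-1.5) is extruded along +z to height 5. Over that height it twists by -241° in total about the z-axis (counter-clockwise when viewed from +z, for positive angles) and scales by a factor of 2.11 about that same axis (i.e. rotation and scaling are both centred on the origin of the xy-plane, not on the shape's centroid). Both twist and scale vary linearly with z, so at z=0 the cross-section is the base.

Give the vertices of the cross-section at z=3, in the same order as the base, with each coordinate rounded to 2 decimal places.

Cross-section at z=3: (-4.06,4.27) (-5.24,-2.70) (2.50,-6.40) (-2.13,1.55)

t = z/height = 3/5 = 0.6
s = 1 + (scale-1)·z/height = 1 + (2.11-1)·3/5 = 1.666000
θ = twist·z/height = -241°·3/5 = -144.6000° = -2.523746 rad
cos θ = -0.815128, sin θ = -0.579281 (intermediates below are computed at full precision and shown rounded to 5 d.p.)
v1: (0.5,-3.5) → rotate → (-2.43505,2.56331) → ×s → (-4.05679,4.27047) → (-4.06,4.27)
v2: (3.5,-0.5) → rotate → (-3.14259,-1.61992) → ×s → (-5.23555,-2.69879) → (-5.24,-2.70)
v3: (1,4) → rotate → (1.50200,-3.83979) → ×s → (2.50233,-6.39709) → (2.50,-6.40)
v4: (0.5,-1.5) → rotate → (-1.27649,0.93305) → ×s → (-2.12663,1.55446) → (-2.13,1.55)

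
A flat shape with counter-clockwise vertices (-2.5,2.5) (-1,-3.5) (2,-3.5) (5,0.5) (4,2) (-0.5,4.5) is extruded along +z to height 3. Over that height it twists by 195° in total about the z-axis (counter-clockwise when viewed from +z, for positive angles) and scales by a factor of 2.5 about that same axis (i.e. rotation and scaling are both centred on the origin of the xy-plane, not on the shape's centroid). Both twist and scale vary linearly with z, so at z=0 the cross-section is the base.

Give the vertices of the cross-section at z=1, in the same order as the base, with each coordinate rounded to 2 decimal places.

t = z/height = 1/3 = 0.333333
s = 1 + (scale-1)·z/height = 1 + (2.5-1)·1/3 = 1.500000
θ = twist·z/height = 195°·1/3 = 65.0000° = 1.134464 rad
cos θ = 0.422618, sin θ = 0.906308 (intermediates below are computed at full precision and shown rounded to 5 d.p.)
v1: (-2.5,2.5) → rotate → (-3.32232,-1.20922) → ×s → (-4.98347,-1.81384) → (-4.98,-1.81)
v2: (-1,-3.5) → rotate → (2.74946,-2.38547) → ×s → (4.12419,-3.57821) → (4.12,-3.58)
v3: (2,-3.5) → rotate → (4.01731,0.33345) → ×s → (6.02597,0.50018) → (6.03,0.50)
v4: (5,0.5) → rotate → (1.65994,4.74285) → ×s → (2.48991,7.11427) → (2.49,7.11)
v5: (4,2) → rotate → (-0.12214,4.47047) → ×s → (-0.18321,6.70570) → (-0.18,6.71)
v6: (-0.5,4.5) → rotate → (-4.28969,1.44863) → ×s → (-6.43454,2.17294) → (-6.43,2.17)

Cross-section at z=1: (-4.98,-1.81) (4.12,-3.58) (6.03,0.50) (2.49,7.11) (-0.18,6.71) (-6.43,2.17)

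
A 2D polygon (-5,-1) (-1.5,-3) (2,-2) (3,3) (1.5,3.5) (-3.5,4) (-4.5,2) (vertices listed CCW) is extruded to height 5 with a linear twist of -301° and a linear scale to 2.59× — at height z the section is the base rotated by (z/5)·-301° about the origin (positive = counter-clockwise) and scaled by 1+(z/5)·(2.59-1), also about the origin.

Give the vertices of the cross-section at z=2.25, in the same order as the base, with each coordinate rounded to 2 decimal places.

t = z/height = 2.25/5 = 0.45
s = 1 + (scale-1)·z/height = 1 + (2.59-1)·2.25/5 = 1.715500
θ = twist·z/height = -301°·2.25/5 = -135.4500° = -2.364048 rad
cos θ = -0.712639, sin θ = -0.701531 (intermediates below are computed at full precision and shown rounded to 5 d.p.)
v1: (-5,-1) → rotate → (2.86166,4.22030) → ×s → (4.90918,7.23992) → (4.91,7.24)
v2: (-1.5,-3) → rotate → (-1.03564,3.19021) → ×s → (-1.77663,5.47281) → (-1.78,5.47)
v3: (2,-2) → rotate → (-2.82834,0.02221) → ×s → (-4.85202,0.03811) → (-4.85,0.04)
v4: (3,3) → rotate → (-0.03332,-4.24251) → ×s → (-0.05716,-7.27803) → (-0.06,-7.28)
v5: (1.5,3.5) → rotate → (1.38640,-3.54653) → ×s → (2.37837,-6.08408) → (2.38,-6.08)
v6: (-3.5,4) → rotate → (5.30036,-0.39519) → ×s → (9.09277,-0.67796) → (9.09,-0.68)
v7: (-4.5,2) → rotate → (4.60994,1.73161) → ×s → (7.90835,2.97058) → (7.91,2.97)

Cross-section at z=2.25: (4.91,7.24) (-1.78,5.47) (-4.85,0.04) (-0.06,-7.28) (2.38,-6.08) (9.09,-0.68) (7.91,2.97)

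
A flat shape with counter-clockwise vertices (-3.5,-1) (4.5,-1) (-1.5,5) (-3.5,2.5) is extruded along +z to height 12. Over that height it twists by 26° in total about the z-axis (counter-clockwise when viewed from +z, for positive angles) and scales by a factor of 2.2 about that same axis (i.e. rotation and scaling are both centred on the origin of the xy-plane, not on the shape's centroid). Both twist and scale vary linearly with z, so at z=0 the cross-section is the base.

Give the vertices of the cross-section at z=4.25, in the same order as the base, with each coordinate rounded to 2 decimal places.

t = z/height = 4.25/12 = 0.354167
s = 1 + (scale-1)·z/height = 1 + (2.2-1)·4.25/12 = 1.425000
θ = twist·z/height = 26°·4.25/12 = 9.2083° = 0.160716 rad
cos θ = 0.987113, sin θ = 0.160025 (intermediates below are computed at full precision and shown rounded to 5 d.p.)
v1: (-3.5,-1) → rotate → (-3.29487,-1.54720) → ×s → (-4.69519,-2.20476) → (-4.70,-2.20)
v2: (4.5,-1) → rotate → (4.60203,-0.26700) → ×s → (6.55790,-0.38048) → (6.56,-0.38)
v3: (-1.5,5) → rotate → (-2.28079,4.69553) → ×s → (-3.25013,6.69113) → (-3.25,6.69)
v4: (-3.5,2.5) → rotate → (-3.85496,1.90770) → ×s → (-5.49331,2.71847) → (-5.49,2.72)

Cross-section at z=4.25: (-4.70,-2.20) (6.56,-0.38) (-3.25,6.69) (-5.49,2.72)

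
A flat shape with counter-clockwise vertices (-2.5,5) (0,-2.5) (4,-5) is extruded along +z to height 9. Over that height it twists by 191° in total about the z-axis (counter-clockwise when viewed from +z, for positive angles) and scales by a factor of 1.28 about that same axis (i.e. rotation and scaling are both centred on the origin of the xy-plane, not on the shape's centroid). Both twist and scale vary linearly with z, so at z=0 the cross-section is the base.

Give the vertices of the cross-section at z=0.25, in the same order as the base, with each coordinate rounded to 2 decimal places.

t = z/height = 0.25/9 = 0.0277778
s = 1 + (scale-1)·z/height = 1 + (1.28-1)·0.25/9 = 1.007778
θ = twist·z/height = 191°·0.25/9 = 5.3056° = 0.092599 rad
cos θ = 0.995716, sin θ = 0.092467 (intermediates below are computed at full precision and shown rounded to 5 d.p.)
v1: (-2.5,5) → rotate → (-2.95163,4.74741) → ×s → (-2.97458,4.78434) → (-2.97,4.78)
v2: (0,-2.5) → rotate → (0.23117,-2.48929) → ×s → (0.23297,-2.50865) → (0.23,-2.51)
v3: (4,-5) → rotate → (4.44520,-4.60871) → ×s → (4.47977,-4.64456) → (4.48,-4.64)

Cross-section at z=0.25: (-2.97,4.78) (0.23,-2.51) (4.48,-4.64)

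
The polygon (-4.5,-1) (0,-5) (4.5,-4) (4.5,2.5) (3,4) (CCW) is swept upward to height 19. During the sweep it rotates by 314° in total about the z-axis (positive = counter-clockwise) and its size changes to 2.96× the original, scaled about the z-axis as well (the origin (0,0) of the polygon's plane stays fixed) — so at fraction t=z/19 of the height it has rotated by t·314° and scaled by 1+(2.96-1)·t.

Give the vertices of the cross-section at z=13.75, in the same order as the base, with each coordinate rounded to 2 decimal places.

Cross-section at z=13.75: (5.61,9.63) (-8.88,8.21) (-14.49,-1.42) (-2.95,-12.09) (2.18,-11.89)

t = z/height = 13.75/19 = 0.723684
s = 1 + (scale-1)·z/height = 1 + (2.96-1)·13.75/19 = 2.418421
θ = twist·z/height = 314°·13.75/19 = 227.2368° = 3.966031 rad
cos θ = -0.678969, sin θ = -0.734167 (intermediates below are computed at full precision and shown rounded to 5 d.p.)
v1: (-4.5,-1) → rotate → (2.32120,3.98272) → ×s → (5.61363,9.63189) → (5.61,9.63)
v2: (0,-5) → rotate → (-3.67083,3.39485) → ×s → (-8.87762,8.21017) → (-8.88,8.21)
v3: (4.5,-4) → rotate → (-5.99203,-0.58787) → ×s → (-14.49125,-1.42172) → (-14.49,-1.42)
v4: (4.5,2.5) → rotate → (-1.21995,-5.00117) → ×s → (-2.95034,-12.09494) → (-2.95,-12.09)
v5: (3,4) → rotate → (0.89976,-4.91838) → ×s → (2.17599,-11.89471) → (2.18,-11.89)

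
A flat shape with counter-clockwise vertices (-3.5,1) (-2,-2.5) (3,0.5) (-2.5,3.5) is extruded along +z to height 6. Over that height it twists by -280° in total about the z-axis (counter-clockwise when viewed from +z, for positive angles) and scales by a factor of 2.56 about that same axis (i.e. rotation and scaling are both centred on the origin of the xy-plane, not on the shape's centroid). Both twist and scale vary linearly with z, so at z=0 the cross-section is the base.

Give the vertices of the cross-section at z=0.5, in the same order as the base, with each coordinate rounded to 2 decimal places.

t = z/height = 0.5/6 = 0.0833333
s = 1 + (scale-1)·z/height = 1 + (2.56-1)·0.5/6 = 1.130000
θ = twist·z/height = -280°·0.5/6 = -23.3333° = -0.407243 rad
cos θ = 0.918216, sin θ = -0.396080 (intermediates below are computed at full precision and shown rounded to 5 d.p.)
v1: (-3.5,1) → rotate → (-2.81768,2.30450) → ×s → (-3.18397,2.60408) → (-3.18,2.60)
v2: (-2,-2.5) → rotate → (-2.82663,-1.50338) → ×s → (-3.19409,-1.69882) → (-3.19,-1.70)
v3: (3,0.5) → rotate → (2.95269,-0.72913) → ×s → (3.33654,-0.82392) → (3.34,-0.82)
v4: (-2.5,3.5) → rotate → (-0.90926,4.20396) → ×s → (-1.02747,4.75047) → (-1.03,4.75)

Cross-section at z=0.5: (-3.18,2.60) (-3.19,-1.70) (3.34,-0.82) (-1.03,4.75)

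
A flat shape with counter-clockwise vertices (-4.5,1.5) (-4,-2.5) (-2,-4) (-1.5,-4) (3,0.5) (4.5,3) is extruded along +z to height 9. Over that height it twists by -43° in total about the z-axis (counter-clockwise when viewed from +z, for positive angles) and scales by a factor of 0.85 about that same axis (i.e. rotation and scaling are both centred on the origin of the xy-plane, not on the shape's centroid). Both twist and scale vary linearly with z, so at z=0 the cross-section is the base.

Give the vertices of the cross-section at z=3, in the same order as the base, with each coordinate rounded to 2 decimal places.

Cross-section at z=3: (-3.79,2.44) (-4.27,-1.36) (-2.78,-3.21) (-2.32,-3.33) (2.88,-0.25) (4.85,1.70)

t = z/height = 3/9 = 0.333333
s = 1 + (scale-1)·z/height = 1 + (0.85-1)·3/9 = 0.950000
θ = twist·z/height = -43°·3/9 = -14.3333° = -0.250164 rad
cos θ = 0.968872, sin θ = -0.247563 (intermediates below are computed at full precision and shown rounded to 5 d.p.)
v1: (-4.5,1.5) → rotate → (-3.98858,2.56734) → ×s → (-3.78915,2.43897) → (-3.79,2.44)
v2: (-4,-2.5) → rotate → (-4.49439,-1.43193) → ×s → (-4.26967,-1.36033) → (-4.27,-1.36)
v3: (-2,-4) → rotate → (-2.92799,-3.38036) → ×s → (-2.78159,-3.21134) → (-2.78,-3.21)
v4: (-1.5,-4) → rotate → (-2.44356,-3.50414) → ×s → (-2.32138,-3.32894) → (-2.32,-3.33)
v5: (3,0.5) → rotate → (3.03040,-0.25825) → ×s → (2.87888,-0.24534) → (2.88,-0.25)
v6: (4.5,3) → rotate → (5.10261,1.79258) → ×s → (4.84748,1.70295) → (4.85,1.70)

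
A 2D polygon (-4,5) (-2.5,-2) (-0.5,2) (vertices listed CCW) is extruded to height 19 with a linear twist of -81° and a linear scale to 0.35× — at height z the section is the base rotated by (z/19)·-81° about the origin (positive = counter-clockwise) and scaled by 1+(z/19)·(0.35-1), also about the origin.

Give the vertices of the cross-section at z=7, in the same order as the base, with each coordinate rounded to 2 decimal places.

t = z/height = 7/19 = 0.368421
s = 1 + (scale-1)·z/height = 1 + (0.35-1)·7/19 = 0.760526
θ = twist·z/height = -81°·7/19 = -29.8421° = -0.520843 rad
cos θ = 0.867400, sin θ = -0.497612 (intermediates below are computed at full precision and shown rounded to 5 d.p.)
v1: (-4,5) → rotate → (-0.98154,6.32745) → ×s → (-0.74649,4.81219) → (-0.75,4.81)
v2: (-2.5,-2) → rotate → (-3.16372,-0.49077) → ×s → (-2.40609,-0.37324) → (-2.41,-0.37)
v3: (-0.5,2) → rotate → (0.56152,1.98361) → ×s → (0.42705,1.50858) → (0.43,1.51)

Cross-section at z=7: (-0.75,4.81) (-2.41,-0.37) (0.43,1.51)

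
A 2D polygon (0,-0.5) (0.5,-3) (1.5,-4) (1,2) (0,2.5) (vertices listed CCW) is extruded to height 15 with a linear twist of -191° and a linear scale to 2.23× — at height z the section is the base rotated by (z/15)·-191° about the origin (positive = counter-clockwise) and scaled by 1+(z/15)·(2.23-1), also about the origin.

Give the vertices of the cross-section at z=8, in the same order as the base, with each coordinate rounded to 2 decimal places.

t = z/height = 8/15 = 0.533333
s = 1 + (scale-1)·z/height = 1 + (2.23-1)·8/15 = 1.656000
θ = twist·z/height = -191°·8/15 = -101.8667° = -1.777909 rad
cos θ = -0.205635, sin θ = -0.978629 (intermediates below are computed at full precision and shown rounded to 5 d.p.)
v1: (0,-0.5) → rotate → (-0.48931,0.10282) → ×s → (-0.81030,0.17027) → (-0.81,0.17)
v2: (0.5,-3) → rotate → (-3.03870,0.12759) → ×s → (-5.03209,0.21129) → (-5.03,0.21)
v3: (1.5,-4) → rotate → (-4.22297,-0.64540) → ×s → (-6.99323,-1.06879) → (-6.99,-1.07)
v4: (1,2) → rotate → (1.75162,-1.38990) → ×s → (2.90069,-2.30167) → (2.90,-2.30)
v5: (0,2.5) → rotate → (2.44657,-0.51409) → ×s → (4.05152,-0.85133) → (4.05,-0.85)

Cross-section at z=8: (-0.81,0.17) (-5.03,0.21) (-6.99,-1.07) (2.90,-2.30) (4.05,-0.85)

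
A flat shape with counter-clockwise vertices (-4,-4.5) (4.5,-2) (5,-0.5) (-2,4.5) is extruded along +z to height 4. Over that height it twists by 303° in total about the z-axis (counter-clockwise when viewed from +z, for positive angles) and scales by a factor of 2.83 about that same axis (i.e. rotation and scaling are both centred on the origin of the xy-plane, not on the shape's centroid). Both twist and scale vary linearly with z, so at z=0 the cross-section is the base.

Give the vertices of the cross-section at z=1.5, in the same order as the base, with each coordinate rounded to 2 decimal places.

t = z/height = 1.5/4 = 0.375
s = 1 + (scale-1)·z/height = 1 + (2.83-1)·1.5/4 = 1.686250
θ = twist·z/height = 303°·1.5/4 = 113.6250° = 1.983130 rad
cos θ = -0.400749, sin θ = 0.916188 (intermediates below are computed at full precision and shown rounded to 5 d.p.)
v1: (-4,-4.5) → rotate → (5.72584,-1.86138) → ×s → (9.65520,-3.13876) → (9.66,-3.14)
v2: (4.5,-2) → rotate → (0.02901,4.92434) → ×s → (0.04891,8.30367) → (0.05,8.30)
v3: (5,-0.5) → rotate → (-1.54565,4.78131) → ×s → (-2.60635,8.06249) → (-2.61,8.06)
v4: (-2,4.5) → rotate → (-3.32135,-3.63575) → ×s → (-5.60062,-6.13078) → (-5.60,-6.13)

Cross-section at z=1.5: (9.66,-3.14) (0.05,8.30) (-2.61,8.06) (-5.60,-6.13)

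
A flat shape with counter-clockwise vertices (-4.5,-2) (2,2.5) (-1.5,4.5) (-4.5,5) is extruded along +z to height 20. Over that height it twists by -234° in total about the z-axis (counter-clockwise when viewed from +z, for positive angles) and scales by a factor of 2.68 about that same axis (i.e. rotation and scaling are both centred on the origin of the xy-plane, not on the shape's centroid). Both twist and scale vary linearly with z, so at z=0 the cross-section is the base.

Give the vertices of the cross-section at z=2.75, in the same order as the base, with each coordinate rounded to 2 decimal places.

Cross-section at z=2.75: (-6.00,0.87) (3.72,1.29) (1.39,5.67) (-1.41,8.16)

t = z/height = 2.75/20 = 0.1375
s = 1 + (scale-1)·z/height = 1 + (2.68-1)·2.75/20 = 1.231000
θ = twist·z/height = -234°·2.75/20 = -32.1750° = -0.561560 rad
cos θ = 0.846426, sin θ = -0.532507 (intermediates below are computed at full precision and shown rounded to 5 d.p.)
v1: (-4.5,-2) → rotate → (-4.87393,0.70343) → ×s → (-5.99981,0.86592) → (-6.00,0.87)
v2: (2,2.5) → rotate → (3.02412,1.05105) → ×s → (3.72269,1.29384) → (3.72,1.29)
v3: (-1.5,4.5) → rotate → (1.12664,4.60768) → ×s → (1.38690,5.67205) → (1.39,5.67)
v4: (-4.5,5) → rotate → (-1.14638,6.62841) → ×s → (-1.41119,8.15957) → (-1.41,8.16)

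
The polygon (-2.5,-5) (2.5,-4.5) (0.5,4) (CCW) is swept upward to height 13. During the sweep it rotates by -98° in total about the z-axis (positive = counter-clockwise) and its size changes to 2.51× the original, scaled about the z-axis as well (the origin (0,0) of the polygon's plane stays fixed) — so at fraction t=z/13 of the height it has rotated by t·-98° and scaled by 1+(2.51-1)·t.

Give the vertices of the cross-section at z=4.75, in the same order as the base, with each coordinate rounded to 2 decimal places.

Cross-section at z=4.75: (-7.69,-4.02) (-0.94,-7.93) (4.26,4.58)

t = z/height = 4.75/13 = 0.365385
s = 1 + (scale-1)·z/height = 1 + (2.51-1)·4.75/13 = 1.551731
θ = twist·z/height = -98°·4.75/13 = -35.8077° = -0.624962 rad
cos θ = 0.810985, sin θ = -0.585067 (intermediates below are computed at full precision and shown rounded to 5 d.p.)
v1: (-2.5,-5) → rotate → (-4.95280,-2.59226) → ×s → (-7.68541,-4.02249) → (-7.69,-4.02)
v2: (2.5,-4.5) → rotate → (-0.60534,-5.11210) → ×s → (-0.93932,-7.93260) → (-0.94,-7.93)
v3: (0.5,4) → rotate → (2.74576,2.95141) → ×s → (4.26068,4.57979) → (4.26,4.58)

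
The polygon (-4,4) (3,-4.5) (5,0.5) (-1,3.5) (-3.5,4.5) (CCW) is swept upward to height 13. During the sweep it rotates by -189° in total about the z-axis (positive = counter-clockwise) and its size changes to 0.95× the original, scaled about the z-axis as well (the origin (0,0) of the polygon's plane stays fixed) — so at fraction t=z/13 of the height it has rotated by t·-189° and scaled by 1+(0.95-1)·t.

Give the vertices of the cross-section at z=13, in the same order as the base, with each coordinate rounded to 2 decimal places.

t = z/height = 13/13 = 1
s = 1 + (scale-1)·z/height = 1 + (0.95-1)·13/13 = 0.950000
θ = twist·z/height = -189°·13/13 = -189.0000° = -3.298672 rad
cos θ = -0.987688, sin θ = 0.156434 (intermediates below are computed at full precision and shown rounded to 5 d.p.)
v1: (-4,4) → rotate → (3.32502,-4.57649) → ×s → (3.15876,-4.34767) → (3.16,-4.35)
v2: (3,-4.5) → rotate → (-2.25911,4.91390) → ×s → (-2.14615,4.66821) → (-2.15,4.67)
v3: (5,0.5) → rotate → (-5.01666,0.28833) → ×s → (-4.76583,0.27391) → (-4.77,0.27)
v4: (-1,3.5) → rotate → (0.44017,-3.61334) → ×s → (0.41816,-3.43268) → (0.42,-3.43)
v5: (-3.5,4.5) → rotate → (2.75295,-4.99212) → ×s → (2.61531,-4.74251) → (2.62,-4.74)

Cross-section at z=13: (3.16,-4.35) (-2.15,4.67) (-4.77,0.27) (0.42,-3.43) (2.62,-4.74)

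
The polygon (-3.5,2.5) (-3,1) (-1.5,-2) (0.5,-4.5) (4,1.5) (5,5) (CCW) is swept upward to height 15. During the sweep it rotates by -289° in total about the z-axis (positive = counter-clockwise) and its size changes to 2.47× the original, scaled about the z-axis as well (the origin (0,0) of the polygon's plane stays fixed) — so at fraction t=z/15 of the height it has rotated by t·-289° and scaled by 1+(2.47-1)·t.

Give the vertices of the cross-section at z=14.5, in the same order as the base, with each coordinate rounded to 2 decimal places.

t = z/height = 14.5/15 = 0.966667
s = 1 + (scale-1)·z/height = 1 + (2.47-1)·14.5/15 = 2.421000
θ = twist·z/height = -289°·14.5/15 = -279.3667° = -4.875868 rad
cos θ = 0.162752, sin θ = 0.986667 (intermediates below are computed at full precision and shown rounded to 5 d.p.)
v1: (-3.5,2.5) → rotate → (-3.03630,-3.04645) → ×s → (-7.35088,-7.37547) → (-7.35,-7.38)
v2: (-3,1) → rotate → (-1.47492,-2.79725) → ×s → (-3.57079,-6.77214) → (-3.57,-6.77)
v3: (-1.5,-2) → rotate → (1.72921,-1.80550) → ×s → (4.18641,-4.37113) → (4.19,-4.37)
v4: (0.5,-4.5) → rotate → (4.52138,-0.23905) → ×s → (10.94626,-0.57874) → (10.95,-0.58)
v5: (4,1.5) → rotate → (-0.82899,4.19080) → ×s → (-2.00699,10.14592) → (-2.01,10.15)
v6: (5,5) → rotate → (-4.11958,5.74709) → ×s → (-9.97349,13.91372) → (-9.97,13.91)

Cross-section at z=14.5: (-7.35,-7.38) (-3.57,-6.77) (4.19,-4.37) (10.95,-0.58) (-2.01,10.15) (-9.97,13.91)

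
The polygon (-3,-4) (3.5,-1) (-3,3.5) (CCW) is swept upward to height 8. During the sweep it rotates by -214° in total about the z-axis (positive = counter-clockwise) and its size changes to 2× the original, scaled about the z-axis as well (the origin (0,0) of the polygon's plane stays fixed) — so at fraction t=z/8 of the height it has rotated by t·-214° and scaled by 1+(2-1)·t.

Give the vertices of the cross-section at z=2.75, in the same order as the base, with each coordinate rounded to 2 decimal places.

t = z/height = 2.75/8 = 0.34375
s = 1 + (scale-1)·z/height = 1 + (2-1)·2.75/8 = 1.343750
θ = twist·z/height = -214°·2.75/8 = -73.5625° = -1.283908 rad
cos θ = 0.282969, sin θ = -0.959129 (intermediates below are computed at full precision and shown rounded to 5 d.p.)
v1: (-3,-4) → rotate → (-4.68542,1.74551) → ×s → (-6.29604,2.34553) → (-6.30,2.35)
v2: (3.5,-1) → rotate → (0.03126,-3.63992) → ×s → (0.04201,-4.89114) → (0.04,-4.89)
v3: (-3,3.5) → rotate → (2.50804,3.86778) → ×s → (3.37018,5.19733) → (3.37,5.20)

Cross-section at z=2.75: (-6.30,2.35) (0.04,-4.89) (3.37,5.20)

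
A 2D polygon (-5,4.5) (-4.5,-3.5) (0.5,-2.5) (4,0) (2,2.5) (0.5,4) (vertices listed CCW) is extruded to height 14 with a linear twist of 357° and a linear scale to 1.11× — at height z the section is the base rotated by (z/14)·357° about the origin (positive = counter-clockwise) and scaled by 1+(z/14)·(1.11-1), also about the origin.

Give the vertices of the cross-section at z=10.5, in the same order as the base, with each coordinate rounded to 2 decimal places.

t = z/height = 10.5/14 = 0.75
s = 1 + (scale-1)·z/height = 1 + (1.11-1)·10.5/14 = 1.082500
θ = twist·z/height = 357°·10.5/14 = 267.7500° = 4.673119 rad
cos θ = -0.039260, sin θ = -0.999229 (intermediates below are computed at full precision and shown rounded to 5 d.p.)
v1: (-5,4.5) → rotate → (4.69283,4.81948) → ×s → (5.07999,5.21708) → (5.08,5.22)
v2: (-4.5,-3.5) → rotate → (-3.32063,4.63394) → ×s → (-3.59458,5.01624) → (-3.59,5.02)
v3: (0.5,-2.5) → rotate → (-2.51770,-0.40146) → ×s → (-2.72541,-0.43459) → (-2.73,-0.43)
v4: (4,0) → rotate → (-0.15704,-3.99692) → ×s → (-0.17000,-4.32666) → (-0.17,-4.33)
v5: (2,2.5) → rotate → (2.41955,-2.09661) → ×s → (2.61917,-2.26958) → (2.62,-2.27)
v6: (0.5,4) → rotate → (3.97729,-0.65665) → ×s → (4.30541,-0.71083) → (4.31,-0.71)

Cross-section at z=10.5: (5.08,5.22) (-3.59,5.02) (-2.73,-0.43) (-0.17,-4.33) (2.62,-2.27) (4.31,-0.71)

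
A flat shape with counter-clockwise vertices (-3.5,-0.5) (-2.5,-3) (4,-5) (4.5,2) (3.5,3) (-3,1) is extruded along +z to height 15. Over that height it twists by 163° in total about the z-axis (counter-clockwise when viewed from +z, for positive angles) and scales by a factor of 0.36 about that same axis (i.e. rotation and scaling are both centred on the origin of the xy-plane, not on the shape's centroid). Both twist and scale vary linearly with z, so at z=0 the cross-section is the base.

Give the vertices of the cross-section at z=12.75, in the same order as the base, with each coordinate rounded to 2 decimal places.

Cross-section at z=12.75: (1.35,-0.89) (1.76,0.27) (0.14,2.92) (-2.14,0.67) (-2.10,0.03) (0.72,-1.25)

t = z/height = 12.75/15 = 0.85
s = 1 + (scale-1)·z/height = 1 + (0.36-1)·12.75/15 = 0.456000
θ = twist·z/height = 163°·12.75/15 = 138.5500° = 2.418154 rad
cos θ = -0.749534, sin θ = 0.661966 (intermediates below are computed at full precision and shown rounded to 5 d.p.)
v1: (-3.5,-0.5) → rotate → (2.95435,-1.94211) → ×s → (1.34718,-0.88560) → (1.35,-0.89)
v2: (-2.5,-3) → rotate → (3.85973,0.59369) → ×s → (1.76004,0.27072) → (1.76,0.27)
v3: (4,-5) → rotate → (0.31170,6.39553) → ×s → (0.14213,2.91636) → (0.14,2.92)
v4: (4.5,2) → rotate → (-4.69683,1.47978) → ×s → (-2.14176,0.67478) → (-2.14,0.67)
v5: (3.5,3) → rotate → (-4.60927,0.06828) → ×s → (-2.10183,0.03114) → (-2.10,0.03)
v6: (-3,1) → rotate → (1.58663,-2.73543) → ×s → (0.72351,-1.24736) → (0.72,-1.25)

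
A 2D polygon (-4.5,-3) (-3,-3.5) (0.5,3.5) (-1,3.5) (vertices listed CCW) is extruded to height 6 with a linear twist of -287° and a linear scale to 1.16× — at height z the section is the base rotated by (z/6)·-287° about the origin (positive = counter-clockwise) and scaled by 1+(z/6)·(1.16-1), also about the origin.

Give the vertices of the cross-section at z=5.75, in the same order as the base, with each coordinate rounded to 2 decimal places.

Cross-section at z=5.75: (2.99,-5.47) (3.72,-3.80) (-3.97,0.93) (-4.12,-0.79)

t = z/height = 5.75/6 = 0.958333
s = 1 + (scale-1)·z/height = 1 + (1.16-1)·5.75/6 = 1.153333
θ = twist·z/height = -287°·5.75/6 = -275.0417° = -4.800383 rad
cos θ = 0.087880, sin θ = 0.996131 (intermediates below are computed at full precision and shown rounded to 5 d.p.)
v1: (-4.5,-3) → rotate → (2.59293,-4.74623) → ×s → (2.99052,-5.47399) → (2.99,-5.47)
v2: (-3,-3.5) → rotate → (3.22282,-3.29597) → ×s → (3.71698,-3.80136) → (3.72,-3.80)
v3: (0.5,3.5) → rotate → (-3.44252,0.80565) → ×s → (-3.97037,0.92918) → (-3.97,0.93)
v4: (-1,3.5) → rotate → (-3.57434,-0.68855) → ×s → (-4.12240,-0.79413) → (-4.12,-0.79)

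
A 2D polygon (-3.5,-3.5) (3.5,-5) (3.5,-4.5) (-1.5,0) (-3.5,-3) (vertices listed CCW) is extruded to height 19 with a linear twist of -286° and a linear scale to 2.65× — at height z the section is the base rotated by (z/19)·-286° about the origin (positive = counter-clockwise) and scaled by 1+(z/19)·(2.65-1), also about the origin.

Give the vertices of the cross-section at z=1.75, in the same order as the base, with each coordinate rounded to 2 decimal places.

t = z/height = 1.75/19 = 0.0921053
s = 1 + (scale-1)·z/height = 1 + (2.65-1)·1.75/19 = 1.151974
θ = twist·z/height = -286°·1.75/19 = -26.3421° = -0.459756 rad
cos θ = 0.896161, sin θ = -0.443730 (intermediates below are computed at full precision and shown rounded to 5 d.p.)
v1: (-3.5,-3.5) → rotate → (-4.68962,-1.58351) → ×s → (-5.40231,-1.82416) → (-5.40,-1.82)
v2: (3.5,-5) → rotate → (0.91791,-6.03386) → ×s → (1.05741,-6.95085) → (1.06,-6.95)
v3: (3.5,-4.5) → rotate → (1.13978,-5.58578) → ×s → (1.31299,-6.43467) → (1.31,-6.43)
v4: (-1.5,0) → rotate → (-1.34424,0.66559) → ×s → (-1.54853,0.76675) → (-1.55,0.77)
v5: (-3.5,-3) → rotate → (-4.46775,-1.13543) → ×s → (-5.14673,-1.30798) → (-5.15,-1.31)

Cross-section at z=1.75: (-5.40,-1.82) (1.06,-6.95) (1.31,-6.43) (-1.55,0.77) (-5.15,-1.31)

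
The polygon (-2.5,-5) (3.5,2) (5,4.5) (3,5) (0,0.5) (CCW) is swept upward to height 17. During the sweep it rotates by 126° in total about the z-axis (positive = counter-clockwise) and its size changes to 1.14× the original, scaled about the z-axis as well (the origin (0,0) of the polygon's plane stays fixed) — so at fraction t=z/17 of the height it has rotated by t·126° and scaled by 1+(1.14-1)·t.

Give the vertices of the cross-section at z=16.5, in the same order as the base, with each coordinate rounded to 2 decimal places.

Cross-section at z=16.5: (6.32,0.63) (-4.04,2.15) (-7.36,2.07) (-6.62,-0.15) (-0.48,-0.30)

t = z/height = 16.5/17 = 0.970588
s = 1 + (scale-1)·z/height = 1 + (1.14-1)·16.5/17 = 1.135882
θ = twist·z/height = 126°·16.5/17 = 122.2941° = 2.134435 rad
cos θ = -0.534266, sin θ = 0.845317 (intermediates below are computed at full precision and shown rounded to 5 d.p.)
v1: (-2.5,-5) → rotate → (5.56225,0.55804) → ×s → (6.31806,0.63386) → (6.32,0.63)
v2: (3.5,2) → rotate → (-3.56056,1.89008) → ×s → (-4.04438,2.14691) → (-4.04,2.15)
v3: (5,4.5) → rotate → (-6.47525,1.82239) → ×s → (-7.35513,2.07002) → (-7.36,2.07)
v4: (3,5) → rotate → (-5.82938,-0.13538) → ×s → (-6.62149,-0.15377) → (-6.62,-0.15)
v5: (0,0.5) → rotate → (-0.42266,-0.26713) → ×s → (-0.48009,-0.30343) → (-0.48,-0.30)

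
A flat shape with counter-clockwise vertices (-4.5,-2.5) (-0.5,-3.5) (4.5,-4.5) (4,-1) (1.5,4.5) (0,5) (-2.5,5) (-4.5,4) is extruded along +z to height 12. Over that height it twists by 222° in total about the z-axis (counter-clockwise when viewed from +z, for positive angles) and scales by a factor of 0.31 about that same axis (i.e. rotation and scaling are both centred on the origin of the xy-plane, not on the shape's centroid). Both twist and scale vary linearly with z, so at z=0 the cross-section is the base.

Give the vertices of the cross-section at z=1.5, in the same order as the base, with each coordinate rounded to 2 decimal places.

t = z/height = 1.5/12 = 0.125
s = 1 + (scale-1)·z/height = 1 + (0.31-1)·1.5/12 = 0.913750
θ = twist·z/height = 222°·1.5/12 = 27.7500° = 0.484329 rad
cos θ = 0.884988, sin θ = 0.465615 (intermediates below are computed at full precision and shown rounded to 5 d.p.)
v1: (-4.5,-2.5) → rotate → (-2.81841,-4.30773) → ×s → (-2.57532,-3.93619) → (-2.58,-3.94)
v2: (-0.5,-3.5) → rotate → (1.18716,-3.33026) → ×s → (1.08476,-3.04303) → (1.08,-3.04)
v3: (4.5,-4.5) → rotate → (6.07771,-1.88718) → ×s → (5.55351,-1.72441) → (5.55,-1.72)
v4: (4,-1) → rotate → (4.00557,0.97747) → ×s → (3.66009,0.89316) → (3.66,0.89)
v5: (1.5,4.5) → rotate → (-0.76778,4.68087) → ×s → (-0.70156,4.27714) → (-0.70,4.28)
v6: (0,5) → rotate → (-2.32807,4.42494) → ×s → (-2.12728,4.04329) → (-2.13,4.04)
v7: (-2.5,5) → rotate → (-4.54054,3.26090) → ×s → (-4.14892,2.97965) → (-4.15,2.98)
v8: (-4.5,4) → rotate → (-5.84490,1.44469) → ×s → (-5.34078,1.32008) → (-5.34,1.32)

Cross-section at z=1.5: (-2.58,-3.94) (1.08,-3.04) (5.55,-1.72) (3.66,0.89) (-0.70,4.28) (-2.13,4.04) (-4.15,2.98) (-5.34,1.32)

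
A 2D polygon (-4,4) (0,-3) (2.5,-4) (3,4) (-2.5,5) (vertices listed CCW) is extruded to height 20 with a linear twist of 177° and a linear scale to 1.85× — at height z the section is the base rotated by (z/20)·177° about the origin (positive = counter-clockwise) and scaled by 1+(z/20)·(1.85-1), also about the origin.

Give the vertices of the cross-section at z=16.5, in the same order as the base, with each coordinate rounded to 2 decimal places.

t = z/height = 16.5/20 = 0.825
s = 1 + (scale-1)·z/height = 1 + (1.85-1)·16.5/20 = 1.701250
θ = twist·z/height = 177°·16.5/20 = 146.0250° = 2.548617 rad
cos θ = -0.829281, sin θ = 0.558831 (intermediates below are computed at full precision and shown rounded to 5 d.p.)
v1: (-4,4) → rotate → (1.08180,-5.55245) → ×s → (1.84041,-9.44611) → (1.84,-9.45)
v2: (0,-3) → rotate → (1.67649,2.48784) → ×s → (2.85213,4.23245) → (2.85,4.23)
v3: (2.5,-4) → rotate → (0.16212,4.71420) → ×s → (0.27581,8.02004) → (0.28,8.02)
v4: (3,4) → rotate → (-4.72317,-1.64063) → ×s → (-8.03529,-2.79113) → (-8.04,-2.79)
v5: (-2.5,5) → rotate → (-0.72095,-5.54349) → ×s → (-1.22652,-9.43085) → (-1.23,-9.43)

Cross-section at z=16.5: (1.84,-9.45) (2.85,4.23) (0.28,8.02) (-8.04,-2.79) (-1.23,-9.43)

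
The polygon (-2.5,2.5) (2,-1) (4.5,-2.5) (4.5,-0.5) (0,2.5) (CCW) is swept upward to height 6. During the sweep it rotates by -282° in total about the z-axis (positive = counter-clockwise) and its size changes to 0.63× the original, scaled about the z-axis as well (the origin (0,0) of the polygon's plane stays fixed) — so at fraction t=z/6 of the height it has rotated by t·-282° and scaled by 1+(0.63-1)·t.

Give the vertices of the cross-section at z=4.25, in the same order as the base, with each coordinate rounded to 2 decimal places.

t = z/height = 4.25/6 = 0.708333
s = 1 + (scale-1)·z/height = 1 + (0.63-1)·4.25/6 = 0.737917
θ = twist·z/height = -282°·4.25/6 = -199.7500° = -3.486295 rad
cos θ = -0.941176, sin θ = 0.337917 (intermediates below are computed at full precision and shown rounded to 5 d.p.)
v1: (-2.5,2.5) → rotate → (1.50815,-3.19773) → ×s → (1.11289,-2.35966) → (1.11,-2.36)
v2: (2,-1) → rotate → (-1.54444,1.61701) → ×s → (-1.13966,1.19322) → (-1.14,1.19)
v3: (4.5,-2.5) → rotate → (-3.39050,3.87357) → ×s → (-2.50191,2.85837) → (-2.50,2.86)
v4: (4.5,-0.5) → rotate → (-4.06633,1.99121) → ×s → (-3.00062,1.46935) → (-3.00,1.47)
v5: (0,2.5) → rotate → (-0.84479,-2.35294) → ×s → (-0.62339,-1.73627) → (-0.62,-1.74)

Cross-section at z=4.25: (1.11,-2.36) (-1.14,1.19) (-2.50,2.86) (-3.00,1.47) (-0.62,-1.74)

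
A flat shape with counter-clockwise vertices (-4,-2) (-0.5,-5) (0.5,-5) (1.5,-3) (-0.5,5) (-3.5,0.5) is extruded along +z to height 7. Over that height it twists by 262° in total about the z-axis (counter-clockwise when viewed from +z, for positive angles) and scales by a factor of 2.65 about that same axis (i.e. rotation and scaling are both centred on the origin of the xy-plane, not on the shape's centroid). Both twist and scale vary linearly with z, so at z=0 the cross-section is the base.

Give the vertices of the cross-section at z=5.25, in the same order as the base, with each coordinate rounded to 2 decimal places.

Cross-section at z=5.25: (7.31,6.83) (-2.10,11.04) (-4.25,10.41) (-5.12,5.48) (4.25,-10.41) (7.83,1.15)

t = z/height = 5.25/7 = 0.75
s = 1 + (scale-1)·z/height = 1 + (2.65-1)·5.25/7 = 2.237500
θ = twist·z/height = 262°·5.25/7 = 196.5000° = 3.429572 rad
cos θ = -0.958820, sin θ = -0.284015 (intermediates below are computed at full precision and shown rounded to 5 d.p.)
v1: (-4,-2) → rotate → (3.26725,3.05370) → ×s → (7.31047,6.83266) → (7.31,6.83)
v2: (-0.5,-5) → rotate → (-0.94067,4.93611) → ×s → (-2.10474,11.04454) → (-2.10,11.04)
v3: (0.5,-5) → rotate → (-1.89949,4.65209) → ×s → (-4.25010,10.40905) → (-4.25,10.41)
v4: (1.5,-3) → rotate → (-2.29028,2.45044) → ×s → (-5.12449,5.48285) → (-5.12,5.48)
v5: (-0.5,5) → rotate → (1.89949,-4.65209) → ×s → (4.25010,-10.40905) → (4.25,-10.41)
v6: (-3.5,0.5) → rotate → (3.49788,0.51464) → ×s → (7.82650,1.15152) → (7.83,1.15)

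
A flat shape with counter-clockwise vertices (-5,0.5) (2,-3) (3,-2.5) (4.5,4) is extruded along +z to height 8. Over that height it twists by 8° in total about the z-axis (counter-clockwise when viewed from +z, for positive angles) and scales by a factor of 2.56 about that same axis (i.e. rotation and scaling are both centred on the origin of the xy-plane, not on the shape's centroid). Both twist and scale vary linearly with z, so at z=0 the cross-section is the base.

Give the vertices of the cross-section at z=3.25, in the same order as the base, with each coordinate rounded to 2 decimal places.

t = z/height = 3.25/8 = 0.40625
s = 1 + (scale-1)·z/height = 1 + (2.56-1)·3.25/8 = 1.633750
θ = twist·z/height = 8°·3.25/8 = 3.2500° = 0.056723 rad
cos θ = 0.998392, sin θ = 0.056693 (intermediates below are computed at full precision and shown rounded to 5 d.p.)
v1: (-5,0.5) → rotate → (-5.02030,0.21573) → ×s → (-8.20192,0.35245) → (-8.20,0.35)
v2: (2,-3) → rotate → (2.16686,-2.88179) → ×s → (3.54011,-4.70812) → (3.54,-4.71)
v3: (3,-2.5) → rotate → (3.13691,-2.32590) → ×s → (5.12492,-3.79994) → (5.12,-3.80)
v4: (4.5,4) → rotate → (4.26599,4.24868) → ×s → (6.96956,6.94129) → (6.97,6.94)

Cross-section at z=3.25: (-8.20,0.35) (3.54,-4.71) (5.12,-3.80) (6.97,6.94)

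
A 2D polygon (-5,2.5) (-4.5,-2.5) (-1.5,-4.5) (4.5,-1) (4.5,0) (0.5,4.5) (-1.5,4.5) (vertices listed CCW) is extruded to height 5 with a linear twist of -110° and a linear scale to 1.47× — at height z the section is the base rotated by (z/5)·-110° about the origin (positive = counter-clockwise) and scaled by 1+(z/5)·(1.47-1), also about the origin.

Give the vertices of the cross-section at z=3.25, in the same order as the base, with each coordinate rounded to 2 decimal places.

t = z/height = 3.25/5 = 0.65
s = 1 + (scale-1)·z/height = 1 + (1.47-1)·3.25/5 = 1.305500
θ = twist·z/height = -110°·3.25/5 = -71.5000° = -1.247910 rad
cos θ = 0.317305, sin θ = -0.948324 (intermediates below are computed at full precision and shown rounded to 5 d.p.)
v1: (-5,2.5) → rotate → (0.78429,5.53488) → ×s → (1.02389,7.22579) → (1.02,7.23)
v2: (-4.5,-2.5) → rotate → (-3.79868,3.47419) → ×s → (-4.95918,4.53556) → (-4.96,4.54)
v3: (-1.5,-4.5) → rotate → (-4.74341,-0.00539) → ×s → (-6.19253,-0.00703) → (-6.19,-0.01)
v4: (4.5,-1) → rotate → (0.47955,-4.58476) → ×s → (0.62605,-5.98541) → (0.63,-5.99)
v5: (4.5,0) → rotate → (1.42787,-4.26746) → ×s → (1.86409,-5.57116) → (1.86,-5.57)
v6: (0.5,4.5) → rotate → (4.42611,0.95371) → ×s → (5.77829,1.24507) → (5.78,1.25)
v7: (-1.5,4.5) → rotate → (3.79150,2.85036) → ×s → (4.94980,3.72114) → (4.95,3.72)

Cross-section at z=3.25: (1.02,7.23) (-4.96,4.54) (-6.19,-0.01) (0.63,-5.99) (1.86,-5.57) (5.78,1.25) (4.95,3.72)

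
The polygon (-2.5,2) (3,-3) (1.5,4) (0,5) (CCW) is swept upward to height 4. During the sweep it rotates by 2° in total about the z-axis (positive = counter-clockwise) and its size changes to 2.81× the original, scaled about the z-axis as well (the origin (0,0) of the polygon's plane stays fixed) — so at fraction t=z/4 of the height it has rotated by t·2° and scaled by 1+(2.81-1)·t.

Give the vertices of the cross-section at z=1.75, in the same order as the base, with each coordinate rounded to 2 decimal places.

Cross-section at z=1.75: (-4.53,3.51) (5.46,-5.29) (2.58,7.21) (-0.14,8.96)

t = z/height = 1.75/4 = 0.4375
s = 1 + (scale-1)·z/height = 1 + (2.81-1)·1.75/4 = 1.791875
θ = twist·z/height = 2°·1.75/4 = 0.8750° = 0.015272 rad
cos θ = 0.999883, sin θ = 0.015271 (intermediates below are computed at full precision and shown rounded to 5 d.p.)
v1: (-2.5,2) → rotate → (-2.53025,1.96159) → ×s → (-4.53389,3.51492) → (-4.53,3.51)
v2: (3,-3) → rotate → (3.04546,-2.95384) → ×s → (5.45709,-5.29291) → (5.46,-5.29)
v3: (1.5,4) → rotate → (1.43874,4.02244) → ×s → (2.57804,7.20771) → (2.58,7.21)
v4: (0,5) → rotate → (-0.07636,4.99942) → ×s → (-0.13682,8.95833) → (-0.14,8.96)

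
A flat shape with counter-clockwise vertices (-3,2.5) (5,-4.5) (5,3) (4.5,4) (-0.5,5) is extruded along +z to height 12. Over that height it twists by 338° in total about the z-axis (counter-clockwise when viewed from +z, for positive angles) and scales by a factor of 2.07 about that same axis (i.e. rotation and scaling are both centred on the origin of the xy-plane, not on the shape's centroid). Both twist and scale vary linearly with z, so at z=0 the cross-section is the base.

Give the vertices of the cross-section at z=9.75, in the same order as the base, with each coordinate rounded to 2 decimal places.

t = z/height = 9.75/12 = 0.8125
s = 1 + (scale-1)·z/height = 1 + (2.07-1)·9.75/12 = 1.869375
θ = twist·z/height = 338°·9.75/12 = 274.6250° = 4.793110 rad
cos θ = 0.080634, sin θ = -0.996744 (intermediates below are computed at full precision and shown rounded to 5 d.p.)
v1: (-3,2.5) → rotate → (2.24996,3.19182) → ×s → (4.20602,5.96670) → (4.21,5.97)
v2: (5,-4.5) → rotate → (-4.08218,-5.34657) → ×s → (-7.63112,-9.99475) → (-7.63,-9.99)
v3: (5,3) → rotate → (3.39340,-4.74182) → ×s → (6.34354,-8.86423) → (6.34,-8.86)
v4: (4.5,4) → rotate → (4.34983,-4.16281) → ×s → (8.13146,-7.78186) → (8.13,-7.78)
v5: (-0.5,5) → rotate → (4.94340,0.90154) → ×s → (9.24107,1.68532) → (9.24,1.69)

Cross-section at z=9.75: (4.21,5.97) (-7.63,-9.99) (6.34,-8.86) (8.13,-7.78) (9.24,1.69)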